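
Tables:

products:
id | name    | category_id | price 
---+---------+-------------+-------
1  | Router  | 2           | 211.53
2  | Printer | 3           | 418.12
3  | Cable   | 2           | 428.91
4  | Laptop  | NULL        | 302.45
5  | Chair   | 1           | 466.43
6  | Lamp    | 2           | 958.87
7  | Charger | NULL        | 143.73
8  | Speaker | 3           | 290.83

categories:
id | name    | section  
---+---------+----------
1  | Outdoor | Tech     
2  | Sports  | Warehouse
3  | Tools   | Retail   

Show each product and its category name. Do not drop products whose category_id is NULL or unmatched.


LEFT JOIN keeps every row from products (the left table); where category_id has no match in categories, the category columns become NULL. Walk through each product:
  - product 1 (Router): category_id=2 -> matches Sports
  - product 2 (Printer): category_id=3 -> matches Tools
  - product 3 (Cable): category_id=2 -> matches Sports
  - product 4 (Laptop): category_id=NULL, no match -> kept with NULL
  - product 5 (Chair): category_id=1 -> matches Outdoor
  - product 6 (Lamp): category_id=2 -> matches Sports
  - product 7 (Charger): category_id=NULL, no match -> kept with NULL
  - product 8 (Speaker): category_id=3 -> matches Tools
All 8 rows appear; 2 have NULL category.

SQL:
SELECT a.name, b.name AS category
FROM products a
LEFT JOIN categories b ON a.category_id = b.id

Result:
name    | category
--------+---------
Router  | Sports  
Printer | Tools   
Cable   | Sports  
Laptop  | NULL    
Chair   | Outdoor 
Lamp    | Sports  
Charger | NULL    
Speaker | Tools   


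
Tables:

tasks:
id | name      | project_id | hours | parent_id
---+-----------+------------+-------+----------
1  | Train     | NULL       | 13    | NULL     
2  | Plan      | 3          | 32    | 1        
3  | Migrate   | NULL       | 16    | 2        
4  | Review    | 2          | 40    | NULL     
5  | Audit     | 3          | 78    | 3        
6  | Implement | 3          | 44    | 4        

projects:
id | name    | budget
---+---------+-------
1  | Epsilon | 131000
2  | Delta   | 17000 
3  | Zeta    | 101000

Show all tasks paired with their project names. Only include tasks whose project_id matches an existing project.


INNER JOIN keeps only tasks rows whose project_id matches an id in projects. Walk through each task:
  - task 1 (Train): project_id=NULL, no match -> dropped
  - task 2 (Plan): project_id=3 -> matches Zeta
  - task 3 (Migrate): project_id=NULL, no match -> dropped
  - task 4 (Review): project_id=2 -> matches Delta
  - task 5 (Audit): project_id=3 -> matches Zeta
  - task 6 (Implement): project_id=3 -> matches Zeta
So 2 of 6 rows are dropped.

SQL:
SELECT a.name, b.name AS project
FROM tasks a
INNER JOIN projects b ON a.project_id = b.id

Result:
name      | project
----------+--------
Plan      | Zeta   
Review    | Delta  
Audit     | Zeta   
Implement | Zeta   


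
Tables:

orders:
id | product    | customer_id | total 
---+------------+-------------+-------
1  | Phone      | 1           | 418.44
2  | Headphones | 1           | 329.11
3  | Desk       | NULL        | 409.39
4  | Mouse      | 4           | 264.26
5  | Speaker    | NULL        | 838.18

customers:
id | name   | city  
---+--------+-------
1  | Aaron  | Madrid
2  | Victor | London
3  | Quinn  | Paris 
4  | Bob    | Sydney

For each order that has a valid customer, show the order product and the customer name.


INNER JOIN keeps only orders rows whose customer_id matches an id in customers. Walk through each order:
  - order 1 (Phone): customer_id=1 -> matches Aaron
  - order 2 (Headphones): customer_id=1 -> matches Aaron
  - order 3 (Desk): customer_id=NULL, no match -> dropped
  - order 4 (Mouse): customer_id=4 -> matches Bob
  - order 5 (Speaker): customer_id=NULL, no match -> dropped
So 2 of 5 rows are dropped.

SQL:
SELECT a.product, b.name AS customer
FROM orders a
INNER JOIN customers b ON a.customer_id = b.id

Result:
product    | customer
-----------+---------
Phone      | Aaron   
Headphones | Aaron   
Mouse      | Bob     


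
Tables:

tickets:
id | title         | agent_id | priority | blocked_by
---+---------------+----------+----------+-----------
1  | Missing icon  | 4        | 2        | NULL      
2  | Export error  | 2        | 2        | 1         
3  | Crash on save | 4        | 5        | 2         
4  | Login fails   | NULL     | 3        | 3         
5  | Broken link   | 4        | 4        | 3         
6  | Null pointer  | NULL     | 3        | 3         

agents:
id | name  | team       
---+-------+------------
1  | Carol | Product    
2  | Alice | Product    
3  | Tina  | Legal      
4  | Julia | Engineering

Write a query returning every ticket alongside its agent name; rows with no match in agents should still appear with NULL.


LEFT JOIN keeps every row from tickets (the left table); where agent_id has no match in agents, the agent columns become NULL. Walk through each ticket:
  - ticket 1 (Missing icon): agent_id=4 -> matches Julia
  - ticket 2 (Export error): agent_id=2 -> matches Alice
  - ticket 3 (Crash on save): agent_id=4 -> matches Julia
  - ticket 4 (Login fails): agent_id=NULL, no match -> kept with NULL
  - ticket 5 (Broken link): agent_id=4 -> matches Julia
  - ticket 6 (Null pointer): agent_id=NULL, no match -> kept with NULL
All 6 rows appear; 2 have NULL agent.

SQL:
SELECT a.title, b.name AS agent
FROM tickets a
LEFT JOIN agents b ON a.agent_id = b.id

Result:
title         | agent
--------------+------
Missing icon  | Julia
Export error  | Alice
Crash on save | Julia
Login fails   | NULL 
Broken link   | Julia
Null pointer  | NULL 


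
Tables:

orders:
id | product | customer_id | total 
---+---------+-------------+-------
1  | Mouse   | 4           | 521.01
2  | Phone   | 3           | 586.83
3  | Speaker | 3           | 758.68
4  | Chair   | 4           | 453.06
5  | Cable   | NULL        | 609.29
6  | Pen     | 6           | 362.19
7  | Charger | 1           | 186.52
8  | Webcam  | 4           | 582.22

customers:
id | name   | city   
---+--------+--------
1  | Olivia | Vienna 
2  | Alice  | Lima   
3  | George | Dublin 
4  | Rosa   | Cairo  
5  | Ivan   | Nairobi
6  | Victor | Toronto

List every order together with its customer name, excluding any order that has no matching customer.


INNER JOIN keeps only orders rows whose customer_id matches an id in customers. Walk through each order:
  - order 1 (Mouse): customer_id=4 -> matches Rosa
  - order 2 (Phone): customer_id=3 -> matches George
  - order 3 (Speaker): customer_id=3 -> matches George
  - order 4 (Chair): customer_id=4 -> matches Rosa
  - order 5 (Cable): customer_id=NULL, no match -> dropped
  - order 6 (Pen): customer_id=6 -> matches Victor
  - order 7 (Charger): customer_id=1 -> matches Olivia
  - order 8 (Webcam): customer_id=4 -> matches Rosa
So 1 of 8 rows is dropped.

SQL:
SELECT a.product, b.name AS customer
FROM orders a
INNER JOIN customers b ON a.customer_id = b.id

Result:
product | customer
--------+---------
Mouse   | Rosa    
Phone   | George  
Speaker | George  
Chair   | Rosa    
Pen     | Victor  
Charger | Olivia  
Webcam  | Rosa    


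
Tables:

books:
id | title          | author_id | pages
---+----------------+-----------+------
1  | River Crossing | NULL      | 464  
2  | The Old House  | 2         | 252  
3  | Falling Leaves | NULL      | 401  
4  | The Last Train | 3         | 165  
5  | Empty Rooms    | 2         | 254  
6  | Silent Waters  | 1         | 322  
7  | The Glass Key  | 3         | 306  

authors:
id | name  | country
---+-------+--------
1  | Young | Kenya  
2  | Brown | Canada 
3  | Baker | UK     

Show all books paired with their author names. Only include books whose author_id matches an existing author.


INNER JOIN keeps only books rows whose author_id matches an id in authors. Walk through each book:
  - book 1 (River Crossing): author_id=NULL, no match -> dropped
  - book 2 (The Old House): author_id=2 -> matches Brown
  - book 3 (Falling Leaves): author_id=NULL, no match -> dropped
  - book 4 (The Last Train): author_id=3 -> matches Baker
  - book 5 (Empty Rooms): author_id=2 -> matches Brown
  - book 6 (Silent Waters): author_id=1 -> matches Young
  - book 7 (The Glass Key): author_id=3 -> matches Baker
So 2 of 7 rows are dropped.

SQL:
SELECT a.title, b.name AS author
FROM books a
INNER JOIN authors b ON a.author_id = b.id

Result:
title          | author
---------------+-------
The Old House  | Brown 
The Last Train | Baker 
Empty Rooms    | Brown 
Silent Waters  | Young 
The Glass Key  | Baker 


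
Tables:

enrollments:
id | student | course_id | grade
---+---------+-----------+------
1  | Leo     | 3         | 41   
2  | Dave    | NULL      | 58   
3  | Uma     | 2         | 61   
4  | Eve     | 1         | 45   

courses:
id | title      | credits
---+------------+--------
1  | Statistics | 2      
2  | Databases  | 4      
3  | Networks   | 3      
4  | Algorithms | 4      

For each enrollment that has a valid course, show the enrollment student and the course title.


INNER JOIN keeps only enrollments rows whose course_id matches an id in courses. Walk through each enrollment:
  - enrollment 1 (Leo): course_id=3 -> matches Networks
  - enrollment 2 (Dave): course_id=NULL, no match -> dropped
  - enrollment 3 (Uma): course_id=2 -> matches Databases
  - enrollment 4 (Eve): course_id=1 -> matches Statistics
So 1 of 4 rows is dropped.

SQL:
SELECT a.student, b.title AS course
FROM enrollments a
INNER JOIN courses b ON a.course_id = b.id

Result:
student | course    
--------+-----------
Leo     | Networks  
Uma     | Databases 
Eve     | Statistics


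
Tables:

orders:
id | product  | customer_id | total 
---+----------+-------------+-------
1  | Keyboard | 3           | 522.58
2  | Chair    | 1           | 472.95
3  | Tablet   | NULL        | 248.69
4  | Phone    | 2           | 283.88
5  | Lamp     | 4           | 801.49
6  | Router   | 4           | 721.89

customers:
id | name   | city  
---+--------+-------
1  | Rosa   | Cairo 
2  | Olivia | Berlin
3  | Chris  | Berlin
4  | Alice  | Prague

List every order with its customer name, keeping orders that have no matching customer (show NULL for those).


LEFT JOIN keeps every row from orders (the left table); where customer_id has no match in customers, the customer columns become NULL. Walk through each order:
  - order 1 (Keyboard): customer_id=3 -> matches Chris
  - order 2 (Chair): customer_id=1 -> matches Rosa
  - order 3 (Tablet): customer_id=NULL, no match -> kept with NULL
  - order 4 (Phone): customer_id=2 -> matches Olivia
  - order 5 (Lamp): customer_id=4 -> matches Alice
  - order 6 (Router): customer_id=4 -> matches Alice
All 6 rows appear; 1 has NULL customer.

SQL:
SELECT a.product, b.name AS customer
FROM orders a
LEFT JOIN customers b ON a.customer_id = b.id

Result:
product  | customer
---------+---------
Keyboard | Chris   
Chair    | Rosa    
Tablet   | NULL    
Phone    | Olivia  
Lamp     | Alice   
Router   | Alice   


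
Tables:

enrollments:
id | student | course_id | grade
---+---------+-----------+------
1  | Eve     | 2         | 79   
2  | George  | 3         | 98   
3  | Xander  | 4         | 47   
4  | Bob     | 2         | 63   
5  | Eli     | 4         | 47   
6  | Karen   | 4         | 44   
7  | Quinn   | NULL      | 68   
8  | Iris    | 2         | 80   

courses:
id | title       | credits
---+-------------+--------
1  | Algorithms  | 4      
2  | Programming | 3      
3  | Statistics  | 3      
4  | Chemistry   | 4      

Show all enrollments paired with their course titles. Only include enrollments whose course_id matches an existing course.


INNER JOIN keeps only enrollments rows whose course_id matches an id in courses. Walk through each enrollment:
  - enrollment 1 (Eve): course_id=2 -> matches Programming
  - enrollment 2 (George): course_id=3 -> matches Statistics
  - enrollment 3 (Xander): course_id=4 -> matches Chemistry
  - enrollment 4 (Bob): course_id=2 -> matches Programming
  - enrollment 5 (Eli): course_id=4 -> matches Chemistry
  - enrollment 6 (Karen): course_id=4 -> matches Chemistry
  - enrollment 7 (Quinn): course_id=NULL, no match -> dropped
  - enrollment 8 (Iris): course_id=2 -> matches Programming
So 1 of 8 rows is dropped.

SQL:
SELECT a.student, b.title AS course
FROM enrollments a
INNER JOIN courses b ON a.course_id = b.id

Result:
student | course     
--------+------------
Eve     | Programming
George  | Statistics 
Xander  | Chemistry  
Bob     | Programming
Eli     | Chemistry  
Karen   | Chemistry  
Iris    | Programming


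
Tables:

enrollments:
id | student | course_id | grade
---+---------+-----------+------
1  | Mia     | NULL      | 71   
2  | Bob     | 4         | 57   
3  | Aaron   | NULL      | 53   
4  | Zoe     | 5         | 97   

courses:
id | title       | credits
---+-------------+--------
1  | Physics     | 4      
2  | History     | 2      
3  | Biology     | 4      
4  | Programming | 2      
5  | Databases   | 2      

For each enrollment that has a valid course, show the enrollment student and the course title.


INNER JOIN keeps only enrollments rows whose course_id matches an id in courses. Walk through each enrollment:
  - enrollment 1 (Mia): course_id=NULL, no match -> dropped
  - enrollment 2 (Bob): course_id=4 -> matches Programming
  - enrollment 3 (Aaron): course_id=NULL, no match -> dropped
  - enrollment 4 (Zoe): course_id=5 -> matches Databases
So 2 of 4 rows are dropped.

SQL:
SELECT a.student, b.title AS course
FROM enrollments a
INNER JOIN courses b ON a.course_id = b.id

Result:
student | course     
--------+------------
Bob     | Programming
Zoe     | Databases  


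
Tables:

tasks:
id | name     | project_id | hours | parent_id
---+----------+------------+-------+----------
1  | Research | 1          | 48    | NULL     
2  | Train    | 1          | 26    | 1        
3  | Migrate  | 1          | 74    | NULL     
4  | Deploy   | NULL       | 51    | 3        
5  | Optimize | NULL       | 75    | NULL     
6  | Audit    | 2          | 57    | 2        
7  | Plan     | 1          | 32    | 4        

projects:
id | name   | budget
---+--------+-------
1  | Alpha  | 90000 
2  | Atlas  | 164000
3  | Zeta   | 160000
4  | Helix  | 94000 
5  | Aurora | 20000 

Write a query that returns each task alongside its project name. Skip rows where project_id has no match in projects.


INNER JOIN keeps only tasks rows whose project_id matches an id in projects. Walk through each task:
  - task 1 (Research): project_id=1 -> matches Alpha
  - task 2 (Train): project_id=1 -> matches Alpha
  - task 3 (Migrate): project_id=1 -> matches Alpha
  - task 4 (Deploy): project_id=NULL, no match -> dropped
  - task 5 (Optimize): project_id=NULL, no match -> dropped
  - task 6 (Audit): project_id=2 -> matches Atlas
  - task 7 (Plan): project_id=1 -> matches Alpha
So 2 of 7 rows are dropped.

SQL:
SELECT a.name, b.name AS project
FROM tasks a
INNER JOIN projects b ON a.project_id = b.id

Result:
name     | project
---------+--------
Research | Alpha  
Train    | Alpha  
Migrate  | Alpha  
Audit    | Atlas  
Plan     | Alpha  


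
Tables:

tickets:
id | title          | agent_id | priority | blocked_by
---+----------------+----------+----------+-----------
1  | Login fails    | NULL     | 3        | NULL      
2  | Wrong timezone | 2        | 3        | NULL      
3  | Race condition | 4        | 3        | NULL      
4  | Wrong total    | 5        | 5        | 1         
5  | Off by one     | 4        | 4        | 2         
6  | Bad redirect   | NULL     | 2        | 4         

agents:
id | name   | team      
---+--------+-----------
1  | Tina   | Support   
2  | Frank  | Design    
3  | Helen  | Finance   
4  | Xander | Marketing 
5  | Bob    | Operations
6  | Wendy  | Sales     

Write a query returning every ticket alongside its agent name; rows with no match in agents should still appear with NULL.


LEFT JOIN keeps every row from tickets (the left table); where agent_id has no match in agents, the agent columns become NULL. Walk through each ticket:
  - ticket 1 (Login fails): agent_id=NULL, no match -> kept with NULL
  - ticket 2 (Wrong timezone): agent_id=2 -> matches Frank
  - ticket 3 (Race condition): agent_id=4 -> matches Xander
  - ticket 4 (Wrong total): agent_id=5 -> matches Bob
  - ticket 5 (Off by one): agent_id=4 -> matches Xander
  - ticket 6 (Bad redirect): agent_id=NULL, no match -> kept with NULL
All 6 rows appear; 2 have NULL agent.

SQL:
SELECT a.title, b.name AS agent
FROM tickets a
LEFT JOIN agents b ON a.agent_id = b.id

Result:
title          | agent 
---------------+-------
Login fails    | NULL  
Wrong timezone | Frank 
Race condition | Xander
Wrong total    | Bob   
Off by one     | Xander
Bad redirect   | NULL  


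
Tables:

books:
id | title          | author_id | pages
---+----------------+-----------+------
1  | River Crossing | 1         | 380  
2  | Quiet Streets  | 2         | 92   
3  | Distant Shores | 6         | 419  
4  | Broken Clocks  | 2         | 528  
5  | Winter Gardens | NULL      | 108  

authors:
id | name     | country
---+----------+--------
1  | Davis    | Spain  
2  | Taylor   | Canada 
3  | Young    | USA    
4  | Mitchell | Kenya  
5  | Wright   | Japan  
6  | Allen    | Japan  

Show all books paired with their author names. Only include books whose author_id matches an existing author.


INNER JOIN keeps only books rows whose author_id matches an id in authors. Walk through each book:
  - book 1 (River Crossing): author_id=1 -> matches Davis
  - book 2 (Quiet Streets): author_id=2 -> matches Taylor
  - book 3 (Distant Shores): author_id=6 -> matches Allen
  - book 4 (Broken Clocks): author_id=2 -> matches Taylor
  - book 5 (Winter Gardens): author_id=NULL, no match -> dropped
So 1 of 5 rows is dropped.

SQL:
SELECT a.title, b.name AS author
FROM books a
INNER JOIN authors b ON a.author_id = b.id

Result:
title          | author
---------------+-------
River Crossing | Davis 
Quiet Streets  | Taylor
Distant Shores | Allen 
Broken Clocks  | Taylor


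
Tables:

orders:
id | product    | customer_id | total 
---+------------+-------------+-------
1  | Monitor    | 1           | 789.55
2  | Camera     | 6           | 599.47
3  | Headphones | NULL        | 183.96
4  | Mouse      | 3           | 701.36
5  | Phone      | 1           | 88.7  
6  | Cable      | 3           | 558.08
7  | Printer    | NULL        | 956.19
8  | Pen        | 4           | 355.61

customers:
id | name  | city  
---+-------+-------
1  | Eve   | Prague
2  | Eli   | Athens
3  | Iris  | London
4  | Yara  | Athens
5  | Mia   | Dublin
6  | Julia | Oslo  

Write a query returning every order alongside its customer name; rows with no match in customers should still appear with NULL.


LEFT JOIN keeps every row from orders (the left table); where customer_id has no match in customers, the customer columns become NULL. Walk through each order:
  - order 1 (Monitor): customer_id=1 -> matches Eve
  - order 2 (Camera): customer_id=6 -> matches Julia
  - order 3 (Headphones): customer_id=NULL, no match -> kept with NULL
  - order 4 (Mouse): customer_id=3 -> matches Iris
  - order 5 (Phone): customer_id=1 -> matches Eve
  - order 6 (Cable): customer_id=3 -> matches Iris
  - order 7 (Printer): customer_id=NULL, no match -> kept with NULL
  - order 8 (Pen): customer_id=4 -> matches Yara
All 8 rows appear; 2 have NULL customer.

SQL:
SELECT a.product, b.name AS customer
FROM orders a
LEFT JOIN customers b ON a.customer_id = b.id

Result:
product    | customer
-----------+---------
Monitor    | Eve     
Camera     | Julia   
Headphones | NULL    
Mouse      | Iris    
Phone      | Eve     
Cable      | Iris    
Printer    | NULL    
Pen        | Yara    


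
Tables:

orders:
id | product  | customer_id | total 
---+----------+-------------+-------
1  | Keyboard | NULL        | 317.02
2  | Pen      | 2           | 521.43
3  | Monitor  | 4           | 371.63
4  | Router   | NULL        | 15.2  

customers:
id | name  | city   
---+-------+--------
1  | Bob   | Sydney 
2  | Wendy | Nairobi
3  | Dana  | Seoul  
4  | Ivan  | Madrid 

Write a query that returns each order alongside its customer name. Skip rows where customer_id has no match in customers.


INNER JOIN keeps only orders rows whose customer_id matches an id in customers. Walk through each order:
  - order 1 (Keyboard): customer_id=NULL, no match -> dropped
  - order 2 (Pen): customer_id=2 -> matches Wendy
  - order 3 (Monitor): customer_id=4 -> matches Ivan
  - order 4 (Router): customer_id=NULL, no match -> dropped
So 2 of 4 rows are dropped.

SQL:
SELECT a.product, b.name AS customer
FROM orders a
INNER JOIN customers b ON a.customer_id = b.id

Result:
product | customer
--------+---------
Pen     | Wendy   
Monitor | Ivan    


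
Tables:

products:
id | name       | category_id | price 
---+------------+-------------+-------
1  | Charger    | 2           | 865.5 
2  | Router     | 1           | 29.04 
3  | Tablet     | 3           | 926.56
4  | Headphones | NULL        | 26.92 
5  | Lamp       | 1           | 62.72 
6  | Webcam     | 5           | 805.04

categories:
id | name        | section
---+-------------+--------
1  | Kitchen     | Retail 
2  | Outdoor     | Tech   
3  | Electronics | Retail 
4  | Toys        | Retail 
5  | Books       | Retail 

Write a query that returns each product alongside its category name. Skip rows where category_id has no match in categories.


INNER JOIN keeps only products rows whose category_id matches an id in categories. Walk through each product:
  - product 1 (Charger): category_id=2 -> matches Outdoor
  - product 2 (Router): category_id=1 -> matches Kitchen
  - product 3 (Tablet): category_id=3 -> matches Electronics
  - product 4 (Headphones): category_id=NULL, no match -> dropped
  - product 5 (Lamp): category_id=1 -> matches Kitchen
  - product 6 (Webcam): category_id=5 -> matches Books
So 1 of 6 rows is dropped.

SQL:
SELECT a.name, b.name AS category
FROM products a
INNER JOIN categories b ON a.category_id = b.id

Result:
name    | category   
--------+------------
Charger | Outdoor    
Router  | Kitchen    
Tablet  | Electronics
Lamp    | Kitchen    
Webcam  | Books      


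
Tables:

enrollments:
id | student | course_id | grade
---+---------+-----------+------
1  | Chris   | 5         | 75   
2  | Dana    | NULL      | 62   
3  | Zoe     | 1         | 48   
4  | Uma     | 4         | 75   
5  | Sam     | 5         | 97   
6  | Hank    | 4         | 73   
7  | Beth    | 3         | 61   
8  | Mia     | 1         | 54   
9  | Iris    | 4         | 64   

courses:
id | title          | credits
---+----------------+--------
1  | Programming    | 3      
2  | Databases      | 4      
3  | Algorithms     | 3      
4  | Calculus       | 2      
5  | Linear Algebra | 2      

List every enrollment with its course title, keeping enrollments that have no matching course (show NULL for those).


LEFT JOIN keeps every row from enrollments (the left table); where course_id has no match in courses, the course columns become NULL. Walk through each enrollment:
  - enrollment 1 (Chris): course_id=5 -> matches Linear Algebra
  - enrollment 2 (Dana): course_id=NULL, no match -> kept with NULL
  - enrollment 3 (Zoe): course_id=1 -> matches Programming
  - enrollment 4 (Uma): course_id=4 -> matches Calculus
  - enrollment 5 (Sam): course_id=5 -> matches Linear Algebra
  - enrollment 6 (Hank): course_id=4 -> matches Calculus
  - enrollment 7 (Beth): course_id=3 -> matches Algorithms
  - enrollment 8 (Mia): course_id=1 -> matches Programming
  - enrollment 9 (Iris): course_id=4 -> matches Calculus
All 9 rows appear; 1 has NULL course.

SQL:
SELECT a.student, b.title AS course
FROM enrollments a
LEFT JOIN courses b ON a.course_id = b.id

Result:
student | course        
--------+---------------
Chris   | Linear Algebra
Dana    | NULL          
Zoe     | Programming   
Uma     | Calculus      
Sam     | Linear Algebra
Hank    | Calculus      
Beth    | Algorithms    
Mia     | Programming   
Iris    | Calculus      


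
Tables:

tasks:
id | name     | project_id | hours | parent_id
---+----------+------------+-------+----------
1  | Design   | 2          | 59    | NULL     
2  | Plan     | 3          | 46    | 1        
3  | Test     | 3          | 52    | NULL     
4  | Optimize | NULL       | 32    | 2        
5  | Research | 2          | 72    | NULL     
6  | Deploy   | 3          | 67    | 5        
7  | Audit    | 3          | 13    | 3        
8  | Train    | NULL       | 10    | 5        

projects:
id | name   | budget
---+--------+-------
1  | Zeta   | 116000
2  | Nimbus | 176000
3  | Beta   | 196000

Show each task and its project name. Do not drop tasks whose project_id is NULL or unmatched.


LEFT JOIN keeps every row from tasks (the left table); where project_id has no match in projects, the project columns become NULL. Walk through each task:
  - task 1 (Design): project_id=2 -> matches Nimbus
  - task 2 (Plan): project_id=3 -> matches Beta
  - task 3 (Test): project_id=3 -> matches Beta
  - task 4 (Optimize): project_id=NULL, no match -> kept with NULL
  - task 5 (Research): project_id=2 -> matches Nimbus
  - task 6 (Deploy): project_id=3 -> matches Beta
  - task 7 (Audit): project_id=3 -> matches Beta
  - task 8 (Train): project_id=NULL, no match -> kept with NULL
All 8 rows appear; 2 have NULL project.

SQL:
SELECT a.name, b.name AS project
FROM tasks a
LEFT JOIN projects b ON a.project_id = b.id

Result:
name     | project
---------+--------
Design   | Nimbus 
Plan     | Beta   
Test     | Beta   
Optimize | NULL   
Research | Nimbus 
Deploy   | Beta   
Audit    | Beta   
Train    | NULL   


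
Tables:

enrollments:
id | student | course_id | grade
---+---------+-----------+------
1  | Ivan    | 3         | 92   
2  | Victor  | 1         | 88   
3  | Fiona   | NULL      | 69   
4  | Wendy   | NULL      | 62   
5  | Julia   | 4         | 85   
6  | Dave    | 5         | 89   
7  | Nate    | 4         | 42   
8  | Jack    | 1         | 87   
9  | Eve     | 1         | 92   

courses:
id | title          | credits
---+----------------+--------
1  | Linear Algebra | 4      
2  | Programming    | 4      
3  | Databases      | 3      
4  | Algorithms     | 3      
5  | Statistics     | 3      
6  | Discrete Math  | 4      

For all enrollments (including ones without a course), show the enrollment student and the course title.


LEFT JOIN keeps every row from enrollments (the left table); where course_id has no match in courses, the course columns become NULL. Walk through each enrollment:
  - enrollment 1 (Ivan): course_id=3 -> matches Databases
  - enrollment 2 (Victor): course_id=1 -> matches Linear Algebra
  - enrollment 3 (Fiona): course_id=NULL, no match -> kept with NULL
  - enrollment 4 (Wendy): course_id=NULL, no match -> kept with NULL
  - enrollment 5 (Julia): course_id=4 -> matches Algorithms
  - enrollment 6 (Dave): course_id=5 -> matches Statistics
  - enrollment 7 (Nate): course_id=4 -> matches Algorithms
  - enrollment 8 (Jack): course_id=1 -> matches Linear Algebra
  - enrollment 9 (Eve): course_id=1 -> matches Linear Algebra
All 9 rows appear; 2 have NULL course.

SQL:
SELECT a.student, b.title AS course
FROM enrollments a
LEFT JOIN courses b ON a.course_id = b.id

Result:
student | course        
--------+---------------
Ivan    | Databases     
Victor  | Linear Algebra
Fiona   | NULL          
Wendy   | NULL          
Julia   | Algorithms    
Dave    | Statistics    
Nate    | Algorithms    
Jack    | Linear Algebra
Eve     | Linear Algebra


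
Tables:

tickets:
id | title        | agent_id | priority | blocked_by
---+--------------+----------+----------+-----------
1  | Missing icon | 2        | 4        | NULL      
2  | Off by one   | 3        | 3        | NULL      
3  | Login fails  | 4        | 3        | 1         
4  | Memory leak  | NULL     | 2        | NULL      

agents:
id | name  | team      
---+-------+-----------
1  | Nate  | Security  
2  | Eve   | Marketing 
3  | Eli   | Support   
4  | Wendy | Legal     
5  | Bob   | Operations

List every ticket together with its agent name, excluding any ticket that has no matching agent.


INNER JOIN keeps only tickets rows whose agent_id matches an id in agents. Walk through each ticket:
  - ticket 1 (Missing icon): agent_id=2 -> matches Eve
  - ticket 2 (Off by one): agent_id=3 -> matches Eli
  - ticket 3 (Login fails): agent_id=4 -> matches Wendy
  - ticket 4 (Memory leak): agent_id=NULL, no match -> dropped
So 1 of 4 rows is dropped.

SQL:
SELECT a.title, b.name AS agent
FROM tickets a
INNER JOIN agents b ON a.agent_id = b.id

Result:
title        | agent
-------------+------
Missing icon | Eve  
Off by one   | Eli  
Login fails  | Wendy


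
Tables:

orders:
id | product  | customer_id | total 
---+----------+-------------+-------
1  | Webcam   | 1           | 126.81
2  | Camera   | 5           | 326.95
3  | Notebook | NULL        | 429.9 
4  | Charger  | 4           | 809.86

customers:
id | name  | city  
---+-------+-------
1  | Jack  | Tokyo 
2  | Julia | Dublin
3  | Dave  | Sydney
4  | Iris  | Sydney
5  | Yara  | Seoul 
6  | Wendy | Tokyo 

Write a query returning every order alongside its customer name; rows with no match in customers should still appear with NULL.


LEFT JOIN keeps every row from orders (the left table); where customer_id has no match in customers, the customer columns become NULL. Walk through each order:
  - order 1 (Webcam): customer_id=1 -> matches Jack
  - order 2 (Camera): customer_id=5 -> matches Yara
  - order 3 (Notebook): customer_id=NULL, no match -> kept with NULL
  - order 4 (Charger): customer_id=4 -> matches Iris
All 4 rows appear; 1 has NULL customer.

SQL:
SELECT a.product, b.name AS customer
FROM orders a
LEFT JOIN customers b ON a.customer_id = b.id

Result:
product  | customer
---------+---------
Webcam   | Jack    
Camera   | Yara    
Notebook | NULL    
Charger  | Iris    


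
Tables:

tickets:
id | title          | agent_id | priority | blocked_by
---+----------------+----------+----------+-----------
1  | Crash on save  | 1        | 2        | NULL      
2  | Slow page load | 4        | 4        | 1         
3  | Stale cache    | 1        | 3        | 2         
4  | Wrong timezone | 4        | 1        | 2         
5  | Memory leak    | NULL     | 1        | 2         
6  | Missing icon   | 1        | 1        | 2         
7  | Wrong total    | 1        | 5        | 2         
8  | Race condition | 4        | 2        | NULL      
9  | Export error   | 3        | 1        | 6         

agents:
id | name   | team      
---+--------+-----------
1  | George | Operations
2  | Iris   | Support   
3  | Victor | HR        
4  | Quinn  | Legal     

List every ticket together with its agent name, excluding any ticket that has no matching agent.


INNER JOIN keeps only tickets rows whose agent_id matches an id in agents. Walk through each ticket:
  - ticket 1 (Crash on save): agent_id=1 -> matches George
  - ticket 2 (Slow page load): agent_id=4 -> matches Quinn
  - ticket 3 (Stale cache): agent_id=1 -> matches George
  - ticket 4 (Wrong timezone): agent_id=4 -> matches Quinn
  - ticket 5 (Memory leak): agent_id=NULL, no match -> dropped
  - ticket 6 (Missing icon): agent_id=1 -> matches George
  - ticket 7 (Wrong total): agent_id=1 -> matches George
  - ticket 8 (Race condition): agent_id=4 -> matches Quinn
  - ticket 9 (Export error): agent_id=3 -> matches Victor
So 1 of 9 rows is dropped.

SQL:
SELECT a.title, b.name AS agent
FROM tickets a
INNER JOIN agents b ON a.agent_id = b.id

Result:
title          | agent 
---------------+-------
Crash on save  | George
Slow page load | Quinn 
Stale cache    | George
Wrong timezone | Quinn 
Missing icon   | George
Wrong total    | George
Race condition | Quinn 
Export error   | Victor


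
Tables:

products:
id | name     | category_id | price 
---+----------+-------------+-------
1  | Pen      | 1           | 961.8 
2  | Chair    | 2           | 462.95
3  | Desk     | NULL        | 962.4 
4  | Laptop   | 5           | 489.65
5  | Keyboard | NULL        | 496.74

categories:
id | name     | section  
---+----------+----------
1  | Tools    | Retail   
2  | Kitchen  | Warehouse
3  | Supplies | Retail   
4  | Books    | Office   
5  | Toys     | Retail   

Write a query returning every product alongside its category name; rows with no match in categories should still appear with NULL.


LEFT JOIN keeps every row from products (the left table); where category_id has no match in categories, the category columns become NULL. Walk through each product:
  - product 1 (Pen): category_id=1 -> matches Tools
  - product 2 (Chair): category_id=2 -> matches Kitchen
  - product 3 (Desk): category_id=NULL, no match -> kept with NULL
  - product 4 (Laptop): category_id=5 -> matches Toys
  - product 5 (Keyboard): category_id=NULL, no match -> kept with NULL
All 5 rows appear; 2 have NULL category.

SQL:
SELECT a.name, b.name AS category
FROM products a
LEFT JOIN categories b ON a.category_id = b.id

Result:
name     | category
---------+---------
Pen      | Tools   
Chair    | Kitchen 
Desk     | NULL    
Laptop   | Toys    
Keyboard | NULL    


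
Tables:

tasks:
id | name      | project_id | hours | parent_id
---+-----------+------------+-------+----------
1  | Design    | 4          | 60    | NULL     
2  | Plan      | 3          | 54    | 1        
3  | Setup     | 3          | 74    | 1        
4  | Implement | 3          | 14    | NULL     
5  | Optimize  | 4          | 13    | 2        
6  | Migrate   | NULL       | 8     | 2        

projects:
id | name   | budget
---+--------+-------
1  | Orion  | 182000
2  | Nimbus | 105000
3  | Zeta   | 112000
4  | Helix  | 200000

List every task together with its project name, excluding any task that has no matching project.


INNER JOIN keeps only tasks rows whose project_id matches an id in projects. Walk through each task:
  - task 1 (Design): project_id=4 -> matches Helix
  - task 2 (Plan): project_id=3 -> matches Zeta
  - task 3 (Setup): project_id=3 -> matches Zeta
  - task 4 (Implement): project_id=3 -> matches Zeta
  - task 5 (Optimize): project_id=4 -> matches Helix
  - task 6 (Migrate): project_id=NULL, no match -> dropped
So 1 of 6 rows is dropped.

SQL:
SELECT a.name, b.name AS project
FROM tasks a
INNER JOIN projects b ON a.project_id = b.id

Result:
name      | project
----------+--------
Design    | Helix  
Plan      | Zeta   
Setup     | Zeta   
Implement | Zeta   
Optimize  | Helix  


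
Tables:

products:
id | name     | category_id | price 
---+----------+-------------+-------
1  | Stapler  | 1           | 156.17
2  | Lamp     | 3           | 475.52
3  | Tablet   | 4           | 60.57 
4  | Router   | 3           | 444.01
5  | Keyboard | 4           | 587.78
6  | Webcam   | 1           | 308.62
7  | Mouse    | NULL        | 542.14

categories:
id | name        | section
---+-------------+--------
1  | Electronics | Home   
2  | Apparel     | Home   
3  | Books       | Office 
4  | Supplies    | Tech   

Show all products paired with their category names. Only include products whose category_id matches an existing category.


INNER JOIN keeps only products rows whose category_id matches an id in categories. Walk through each product:
  - product 1 (Stapler): category_id=1 -> matches Electronics
  - product 2 (Lamp): category_id=3 -> matches Books
  - product 3 (Tablet): category_id=4 -> matches Supplies
  - product 4 (Router): category_id=3 -> matches Books
  - product 5 (Keyboard): category_id=4 -> matches Supplies
  - product 6 (Webcam): category_id=1 -> matches Electronics
  - product 7 (Mouse): category_id=NULL, no match -> dropped
So 1 of 7 rows is dropped.

SQL:
SELECT a.name, b.name AS category
FROM products a
INNER JOIN categories b ON a.category_id = b.id

Result:
name     | category   
---------+------------
Stapler  | Electronics
Lamp     | Books      
Tablet   | Supplies   
Router   | Books      
Keyboard | Supplies   
Webcam   | Electronics


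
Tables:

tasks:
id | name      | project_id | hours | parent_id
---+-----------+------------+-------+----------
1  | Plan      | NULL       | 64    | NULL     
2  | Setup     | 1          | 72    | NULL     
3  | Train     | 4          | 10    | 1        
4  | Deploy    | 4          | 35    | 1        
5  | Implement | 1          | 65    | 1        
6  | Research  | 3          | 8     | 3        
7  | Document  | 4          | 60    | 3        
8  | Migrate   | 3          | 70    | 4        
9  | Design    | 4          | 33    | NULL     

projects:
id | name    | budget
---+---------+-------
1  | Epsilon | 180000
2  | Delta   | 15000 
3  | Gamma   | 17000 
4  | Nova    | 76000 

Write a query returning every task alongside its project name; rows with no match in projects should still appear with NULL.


LEFT JOIN keeps every row from tasks (the left table); where project_id has no match in projects, the project columns become NULL. Walk through each task:
  - task 1 (Plan): project_id=NULL, no match -> kept with NULL
  - task 2 (Setup): project_id=1 -> matches Epsilon
  - task 3 (Train): project_id=4 -> matches Nova
  - task 4 (Deploy): project_id=4 -> matches Nova
  - task 5 (Implement): project_id=1 -> matches Epsilon
  - task 6 (Research): project_id=3 -> matches Gamma
  - task 7 (Document): project_id=4 -> matches Nova
  - task 8 (Migrate): project_id=3 -> matches Gamma
  - task 9 (Design): project_id=4 -> matches Nova
All 9 rows appear; 1 has NULL project.

SQL:
SELECT a.name, b.name AS project
FROM tasks a
LEFT JOIN projects b ON a.project_id = b.id

Result:
name      | project
----------+--------
Plan      | NULL   
Setup     | Epsilon
Train     | Nova   
Deploy    | Nova   
Implement | Epsilon
Research  | Gamma  
Document  | Nova   
Migrate   | Gamma  
Design    | Nova   


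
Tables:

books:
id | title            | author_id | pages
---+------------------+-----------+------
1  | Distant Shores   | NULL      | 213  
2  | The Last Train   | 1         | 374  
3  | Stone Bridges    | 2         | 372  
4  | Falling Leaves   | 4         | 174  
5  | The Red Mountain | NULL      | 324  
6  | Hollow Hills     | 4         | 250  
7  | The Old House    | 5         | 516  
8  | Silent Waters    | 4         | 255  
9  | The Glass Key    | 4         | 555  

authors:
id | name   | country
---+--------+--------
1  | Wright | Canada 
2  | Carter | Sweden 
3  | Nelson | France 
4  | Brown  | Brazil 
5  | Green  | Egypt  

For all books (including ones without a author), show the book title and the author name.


LEFT JOIN keeps every row from books (the left table); where author_id has no match in authors, the author columns become NULL. Walk through each book:
  - book 1 (Distant Shores): author_id=NULL, no match -> kept with NULL
  - book 2 (The Last Train): author_id=1 -> matches Wright
  - book 3 (Stone Bridges): author_id=2 -> matches Carter
  - book 4 (Falling Leaves): author_id=4 -> matches Brown
  - book 5 (The Red Mountain): author_id=NULL, no match -> kept with NULL
  - book 6 (Hollow Hills): author_id=4 -> matches Brown
  - book 7 (The Old House): author_id=5 -> matches Green
  - book 8 (Silent Waters): author_id=4 -> matches Brown
  - book 9 (The Glass Key): author_id=4 -> matches Brown
All 9 rows appear; 2 have NULL author.

SQL:
SELECT a.title, b.name AS author
FROM books a
LEFT JOIN authors b ON a.author_id = b.id

Result:
title            | author
-----------------+-------
Distant Shores   | NULL  
The Last Train   | Wright
Stone Bridges    | Carter
Falling Leaves   | Brown 
The Red Mountain | NULL  
Hollow Hills     | Brown 
The Old House    | Green 
Silent Waters    | Brown 
The Glass Key    | Brown 


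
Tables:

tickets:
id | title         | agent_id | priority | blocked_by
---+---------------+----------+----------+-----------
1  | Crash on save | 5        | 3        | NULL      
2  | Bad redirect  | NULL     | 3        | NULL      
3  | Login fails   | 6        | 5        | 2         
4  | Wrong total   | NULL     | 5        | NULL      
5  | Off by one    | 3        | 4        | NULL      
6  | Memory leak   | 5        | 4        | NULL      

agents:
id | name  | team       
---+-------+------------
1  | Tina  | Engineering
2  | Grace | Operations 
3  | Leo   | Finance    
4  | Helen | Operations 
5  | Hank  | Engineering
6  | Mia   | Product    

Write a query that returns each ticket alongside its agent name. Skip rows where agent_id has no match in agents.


INNER JOIN keeps only tickets rows whose agent_id matches an id in agents. Walk through each ticket:
  - ticket 1 (Crash on save): agent_id=5 -> matches Hank
  - ticket 2 (Bad redirect): agent_id=NULL, no match -> dropped
  - ticket 3 (Login fails): agent_id=6 -> matches Mia
  - ticket 4 (Wrong total): agent_id=NULL, no match -> dropped
  - ticket 5 (Off by one): agent_id=3 -> matches Leo
  - ticket 6 (Memory leak): agent_id=5 -> matches Hank
So 2 of 6 rows are dropped.

SQL:
SELECT a.title, b.name AS agent
FROM tickets a
INNER JOIN agents b ON a.agent_id = b.id

Result:
title         | agent
--------------+------
Crash on save | Hank 
Login fails   | Mia  
Off by one    | Leo  
Memory leak   | Hank 
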